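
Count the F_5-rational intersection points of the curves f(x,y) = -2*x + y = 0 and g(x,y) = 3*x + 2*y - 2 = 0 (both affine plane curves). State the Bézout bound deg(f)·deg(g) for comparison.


Common zeros: {(1, 2)}; count = 1; Bézout bound = 1.

deg(f) = 1, deg(g) = 1, so Bézout bound = 1.
Scan x ∈ F_5. For each x, list the y ∈ F_5 with f(x, y) ≡ 0 and those with g(x, y) ≡ 0 (mod 5); the common zeros in that column are the intersection.
  x = 0: f ≡ 0 at y ∈ {0}; g ≡ 0 at y ∈ {1}; common: ∅.
  x = 1: f ≡ 0 at y ∈ {2}; g ≡ 0 at y ∈ {2}; common: {2}.
  x = 2: f ≡ 0 at y ∈ {4}; g ≡ 0 at y ∈ {3}; common: ∅.
  x = 3: f ≡ 0 at y ∈ {1}; g ≡ 0 at y ∈ {4}; common: ∅.
  x = 4: f ≡ 0 at y ∈ {3}; g ≡ 0 at y ∈ {0}; common: ∅.
Collecting: common zeros = {(1, 2)}, so the count is 1.
Comparison with the Bézout bound: 1 ≤ 1 = deg(f)·deg(g), as expected for curves with no common component (the bound is attained).


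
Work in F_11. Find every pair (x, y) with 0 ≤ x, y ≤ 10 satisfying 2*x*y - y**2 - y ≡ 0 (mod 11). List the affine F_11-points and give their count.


Affine F_11-points: {(0, 0), (0, 10), (1, 0), (1, 1), (2, 0), (2, 3), (3, 0), (3, 5), (4, 0), (4, 7), (5, 0), (5, 9), (6, 0), (7, 0), (7, 2), (8, 0), (8, 4), (9, 0), (9, 6), (10, 0), (10, 8)}; count = 21.

For each of the 121 pairs (x, y) ∈ F_11², evaluate f(x, y) mod 11. Record the zeros.
  x = 0: [0↦0, 1↦9, 2↦5, 3↦10, 4↦2, 5↦3, 6↦2, 7↦10, 8↦5, 9↦9, 10↦0]  zeros at y ∈ {0, 10}
  x = 1: [0↦0, 1↦0, 2↦9, 3↦5, 4↦10, 5↦2, 6↦3, 7↦2, 8↦10, 9↦5, 10↦9]  zeros at y ∈ {0, 1}
  x = 2: [0↦0, 1↦2, 2↦2, 3↦0, 4↦7, 5↦1, 6↦4, 7↦5, 8↦4, 9↦1, 10↦7]  zeros at y ∈ {0, 3}
  x = 3: [0↦0, 1↦4, 2↦6, 3↦6, 4↦4, 5↦0, 6↦5, 7↦8, 8↦9, 9↦8, 10↦5]  zeros at y ∈ {0, 5}
  x = 4: [0↦0, 1↦6, 2↦10, 3↦1, 4↦1, 5↦10, 6↦6, 7↦0, 8↦3, 9↦4, 10↦3]  zeros at y ∈ {0, 7}
  x = 5: [0↦0, 1↦8, 2↦3, 3↦7, 4↦9, 5↦9, 6↦7, 7↦3, 8↦8, 9↦0, 10↦1]  zeros at y ∈ {0, 9}
  x = 6: [0↦0, 1↦10, 2↦7, 3↦2, 4↦6, 5↦8, 6↦8, 7↦6, 8↦2, 9↦7, 10↦10]  zeros at y ∈ {0}
  x = 7: [0↦0, 1↦1, 2↦0, 3↦8, 4↦3, 5↦7, 6↦9, 7↦9, 8↦7, 9↦3, 10↦8]  zeros at y ∈ {0, 2}
  x = 8: [0↦0, 1↦3, 2↦4, 3↦3, 4↦0, 5↦6, 6↦10, 7↦1, 8↦1, 9↦10, 10↦6]  zeros at y ∈ {0, 4}
  x = 9: [0↦0, 1↦5, 2↦8, 3↦9, 4↦8, 5↦5, 6↦0, 7↦4, 8↦6, 9↦6, 10↦4]  zeros at y ∈ {0, 6}
  x = 10: [0↦0, 1↦7, 2↦1, 3↦4, 4↦5, 5↦4, 6↦1, 7↦7, 8↦0, 9↦2, 10↦2]  zeros at y ∈ {0, 8}
Collecting zeros: affine points = {(0, 0), (0, 10), (1, 0), (1, 1), (2, 0), (2, 3), (3, 0), (3, 5), (4, 0), (4, 7), (5, 0), (5, 9), (6, 0), (7, 0), (7, 2), (8, 0), (8, 4), (9, 0), (9, 6), (10, 0), (10, 8)}.
Total count |C(F_11)_aff| = 21.


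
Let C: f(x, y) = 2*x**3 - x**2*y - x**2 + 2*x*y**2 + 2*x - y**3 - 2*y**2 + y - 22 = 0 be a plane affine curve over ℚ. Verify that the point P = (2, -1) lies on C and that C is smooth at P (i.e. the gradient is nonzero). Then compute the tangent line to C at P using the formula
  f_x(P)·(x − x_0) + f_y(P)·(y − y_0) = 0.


Tangent line at P: 28*x - 10*y - 66 = 0.

Step 1: f(2, -1) = 0, so P lies on C.
Step 2: partial derivatives
  f_x(x, y) = 6*x**2 - 2*x*y - 2*x + 2*y**2 + 2, f_y(x, y) = -x**2 + 4*x*y - 3*y**2 - 4*y + 1.
  f_x(P) = 28, f_y(P) = -10 (gradient nonzero, so P is smooth).
Step 3: tangent line at P: 28·(x − 2) + -10·(y − -1) = 0.
Expanding: 28*x - 10*y - 66 = 0.


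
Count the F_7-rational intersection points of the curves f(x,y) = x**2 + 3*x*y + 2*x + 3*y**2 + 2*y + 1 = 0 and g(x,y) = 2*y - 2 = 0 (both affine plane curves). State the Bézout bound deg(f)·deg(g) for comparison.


Common zeros: {(4, 1), (5, 1)}; count = 2; Bézout bound = 2.

deg(f) = 2, deg(g) = 1, so Bézout bound = 2.
Scan x ∈ F_7. For each x, list the y ∈ F_7 with f(x, y) ≡ 0 and those with g(x, y) ≡ 0 (mod 7); the common zeros in that column are the intersection.
  x = 0: f ≡ 0 at y ∈ ∅; g ≡ 0 at y ∈ {1}; common: ∅.
  x = 1: f ≡ 0 at y ∈ ∅; g ≡ 0 at y ∈ {1}; common: ∅.
  x = 2: f ≡ 0 at y ∈ ∅; g ≡ 0 at y ∈ {1}; common: ∅.
  x = 3: f ≡ 0 at y ∈ ∅; g ≡ 0 at y ∈ {1}; common: ∅.
  x = 4: f ≡ 0 at y ∈ {1, 6}; g ≡ 0 at y ∈ {1}; common: {1}.
  x = 5: f ≡ 0 at y ∈ {1, 5}; g ≡ 0 at y ∈ {1}; common: {1}.
  x = 6: f ≡ 0 at y ∈ {0, 5}; g ≡ 0 at y ∈ {1}; common: ∅.
Collecting: common zeros = {(4, 1), (5, 1)}, so the count is 2.
Comparison with the Bézout bound: 2 ≤ 2 = deg(f)·deg(g), as expected for curves with no common component (the bound is attained).


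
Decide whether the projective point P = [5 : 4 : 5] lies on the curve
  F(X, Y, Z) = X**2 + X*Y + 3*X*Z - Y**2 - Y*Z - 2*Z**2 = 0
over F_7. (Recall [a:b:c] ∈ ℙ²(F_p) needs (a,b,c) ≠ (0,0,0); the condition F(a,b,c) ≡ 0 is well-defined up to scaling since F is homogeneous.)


F(5,4,5) ≡ 6 (mod 7); P is NOT on the curve.

Evaluate F(5, 4, 5) term-by-term (mod 7).
  X**2 ↦ 1·25·1·1 = 25
  X*Y ↦ 1·5·4·1 = 20
  3*X*Z ↦ 3·5·1·5 = 75
  -Y**2 ↦ -1·1·16·1 = -16
  -Y*Z ↦ -1·1·4·5 = -20
  -2*Z**2 ↦ -2·1·1·25 = -50
Sum: F(5, 4, 5) = (25) + (20) + (75) + (-16) + (-20) + (-50) = 34.
Reducing mod 7: 34 ≡ 6 (mod 7).
Since F(a, b, c) ≡ 6 ≠ 0 (mod 7), P does NOT lie on the curve.


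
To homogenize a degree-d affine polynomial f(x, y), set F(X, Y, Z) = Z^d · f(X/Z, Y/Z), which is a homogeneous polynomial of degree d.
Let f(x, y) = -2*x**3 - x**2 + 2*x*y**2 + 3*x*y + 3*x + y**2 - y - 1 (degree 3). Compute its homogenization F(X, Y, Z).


F(X, Y, Z) = -2*X**3 - X**2*Z + 2*X*Y**2 + 3*X*Y*Z + 3*X*Z**2 + Y**2*Z - Y*Z**2 - Z**3

deg(f) = 3.
Substitute x = X/Z, y = Y/Z into f, then multiply by Z^3.
  monomial -2·x^3·y^0 ↦ -2·X^3·Y^0·Z^0.
  monomial -1·x^2·y^0 ↦ -1·X^2·Y^0·Z^1.
  monomial 2·x^1·y^2 ↦ 2·X^1·Y^2·Z^0.
  monomial 3·x^1·y^1 ↦ 3·X^1·Y^1·Z^1.
  monomial 3·x^1·y^0 ↦ 3·X^1·Y^0·Z^2.
  monomial 1·x^0·y^2 ↦ 1·X^0·Y^2·Z^1.
  monomial -1·x^0·y^1 ↦ -1·X^0·Y^1·Z^2.
  monomial -1·x^0·y^0 ↦ -1·X^0·Y^0·Z^3.
Collecting: F(X, Y, Z) = -2*X**3 - X**2*Z + 2*X*Y**2 + 3*X*Y*Z + 3*X*Z**2 + Y**2*Z - Y*Z**2 - Z**3.


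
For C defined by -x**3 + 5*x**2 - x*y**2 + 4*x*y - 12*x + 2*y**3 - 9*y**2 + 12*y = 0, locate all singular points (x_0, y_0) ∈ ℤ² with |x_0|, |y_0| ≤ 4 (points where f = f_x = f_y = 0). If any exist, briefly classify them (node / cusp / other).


Singular points: {(2, 2)}; classification: node.

Compute partial derivatives:
  f_x = -3*x**2 + 10*x - y**2 + 4*y - 12.
  f_y = -2*x*y + 4*x + 6*y**2 - 18*y + 12.
Scan x_0 ∈ {−4, ..., 4}. For each x_0, f_y(x_0, y) is a polynomial in y; find its integer roots y ∈ {−4, ..., 4}, then test f_x and f at those candidates.
  x = -4: f_y(-4, y) = 6*y**2 - 10*y - 4; vanishes at y ∈ {2}. (-4, 2): f_x = -96 ≠ 0.
  x = -3: f_y(-3, y) = 6*y**2 - 12*y; vanishes at y ∈ {0, 2}. (-3, 0): f_x = -69 ≠ 0; (-3, 2): f_x = -65 ≠ 0.
  x = -2: f_y(-2, y) = 6*y**2 - 14*y + 4; vanishes at y ∈ {2}. (-2, 2): f_x = -40 ≠ 0.
  x = -1: f_y(-1, y) = 6*y**2 - 16*y + 8; vanishes at y ∈ {2}. (-1, 2): f_x = -21 ≠ 0.
  x = 0: f_y(0, y) = 6*y**2 - 18*y + 12; vanishes at y ∈ {1, 2}. (0, 1): f_x = -9 ≠ 0; (0, 2): f_x = -8 ≠ 0.
  x = 1: f_y(1, y) = 6*y**2 - 20*y + 16; vanishes at y ∈ {2}. (1, 2): f_x = -1 ≠ 0.
  x = 2: f_y(2, y) = 6*y**2 - 22*y + 20; vanishes at y ∈ {2}. (2, 2): f_x = 0, f = 0 — SINGULAR.
  x = 3: f_y(3, y) = 6*y**2 - 24*y + 24; vanishes at y ∈ {2}. (3, 2): f_x = -5 ≠ 0.
  x = 4: f_y(4, y) = 6*y**2 - 26*y + 28; vanishes at y ∈ {2}. (4, 2): f_x = -16 ≠ 0.
Only singular point on the grid: (2, 2).
Classify: substitute x = 2 + u, y = 2 + v and expand: f = -u**3 - u**2 - u*v**2 + 2*v**3 + v**2.
No constant or linear terms (consistent with a singular point). Quadratic part: -u**2 + v**2. Cubic part: -u**3 - u*v**2 + 2*v**3.
The quadratic part v**2 - u**2 = (v − u)(v + u) splits into two distinct linear factors, so there are two distinct tangent lines y − 2 = ±(x − 2) — this is a node (ordinary double point).
Classification: node.


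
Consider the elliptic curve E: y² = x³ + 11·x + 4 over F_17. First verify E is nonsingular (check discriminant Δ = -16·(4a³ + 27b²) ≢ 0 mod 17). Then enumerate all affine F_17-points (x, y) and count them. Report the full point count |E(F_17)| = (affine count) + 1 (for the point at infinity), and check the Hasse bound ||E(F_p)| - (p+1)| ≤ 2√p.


Affine points = {(0, 2), (0, 15), (1, 4), (1, 13), (2, 0), (3, 8), (3, 9), (7, 4), (7, 13), (8, 3), (8, 14), (9, 4), (9, 13), (10, 3), (10, 14), (13, 7), (13, 10), (15, 5), (15, 12), (16, 3), (16, 14)}; affine count = 21; |E(F_17)| = 22.

Discriminant check: Δ ∝ 4a³ + 27b² = 4·11³ + 27·4² = 4·1331 + 27·16 ≡ 10 (mod 17). Nonzero ⇒ E is nonsingular.
For each x ∈ F_17, compute rhs = x³ + 11·x + 4 mod 17, then count y ∈ F_17 with y² ≡ rhs.
  x = 0: rhs = 4, matching y values: 2, 15 (2 points).
  x = 1: rhs = 16, matching y values: 4, 13 (2 points).
  x = 2: rhs = 0, matching y values: 0 (1 points).
  x = 3: rhs = 13, matching y values: 8, 9 (2 points).
  x = 4: rhs = 10, matching y values: none (0 points).
  x = 5: rhs = 14, matching y values: none (0 points).
  x = 6: rhs = 14, matching y values: none (0 points).
  x = 7: rhs = 16, matching y values: 4, 13 (2 points).
  x = 8: rhs = 9, matching y values: 3, 14 (2 points).
  x = 9: rhs = 16, matching y values: 4, 13 (2 points).
  x = 10: rhs = 9, matching y values: 3, 14 (2 points).
  x = 11: rhs = 11, matching y values: none (0 points).
  x = 12: rhs = 11, matching y values: none (0 points).
  x = 13: rhs = 15, matching y values: 7, 10 (2 points).
  x = 14: rhs = 12, matching y values: none (0 points).
  x = 15: rhs = 8, matching y values: 5, 12 (2 points).
  x = 16: rhs = 9, matching y values: 3, 14 (2 points).
Total affine count: 21.
Full point count |E(F_17)| = 21 + 1 = 22.
Hasse bound: |22 − (17+1)| = |4| = 4 ≤ 2√17 ≈ 8.2462 ✓.


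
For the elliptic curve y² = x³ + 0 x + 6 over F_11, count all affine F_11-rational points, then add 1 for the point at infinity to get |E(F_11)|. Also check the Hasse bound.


Affine points = {(2, 5), (2, 6), (3, 0), (4, 2), (4, 9), (8, 1), (8, 10), (9, 3), (9, 8), (10, 4), (10, 7)}; affine count = 11; |E(F_11)| = 12.

Discriminant check: Δ ∝ 4a³ + 27b² = 4·0³ + 27·6² = 4·0 + 27·36 ≡ 4 (mod 11). Nonzero ⇒ E is nonsingular.
For each x ∈ F_11, compute rhs = x³ + 0·x + 6 mod 11, then count y ∈ F_11 with y² ≡ rhs.
  x = 0: rhs = 6, matching y values: none (0 points).
  x = 1: rhs = 7, matching y values: none (0 points).
  x = 2: rhs = 3, matching y values: 5, 6 (2 points).
  x = 3: rhs = 0, matching y values: 0 (1 points).
  x = 4: rhs = 4, matching y values: 2, 9 (2 points).
  x = 5: rhs = 10, matching y values: none (0 points).
  x = 6: rhs = 2, matching y values: none (0 points).
  x = 7: rhs = 8, matching y values: none (0 points).
  x = 8: rhs = 1, matching y values: 1, 10 (2 points).
  x = 9: rhs = 9, matching y values: 3, 8 (2 points).
  x = 10: rhs = 5, matching y values: 4, 7 (2 points).
Total affine count: 11.
Full point count |E(F_11)| = 11 + 1 = 12.
Hasse bound: |12 − (11+1)| = |0| = 0 ≤ 2√11 ≈ 6.6332 ✓.


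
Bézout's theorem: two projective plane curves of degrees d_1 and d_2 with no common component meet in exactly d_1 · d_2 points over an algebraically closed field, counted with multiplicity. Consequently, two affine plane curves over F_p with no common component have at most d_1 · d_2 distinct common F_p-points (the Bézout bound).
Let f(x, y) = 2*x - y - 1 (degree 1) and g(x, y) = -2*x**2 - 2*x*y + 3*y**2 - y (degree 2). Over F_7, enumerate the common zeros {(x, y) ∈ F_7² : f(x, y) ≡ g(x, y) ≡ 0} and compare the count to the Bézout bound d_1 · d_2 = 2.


Common zeros: ∅; count = 0; Bézout bound = 2.

deg(f) = 1, deg(g) = 2, so Bézout bound = 2.
Scan x ∈ F_7. For each x, list the y ∈ F_7 with f(x, y) ≡ 0 and those with g(x, y) ≡ 0 (mod 7); the common zeros in that column are the intersection.
  x = 0: f ≡ 0 at y ∈ {6}; g ≡ 0 at y ∈ {0, 5}; common: ∅.
  x = 1: f ≡ 0 at y ∈ {1}; g ≡ 0 at y ∈ ∅; common: ∅.
  x = 2: f ≡ 0 at y ∈ {3}; g ≡ 0 at y ∈ {5, 6}; common: ∅.
  x = 3: f ≡ 0 at y ∈ {5}; g ≡ 0 at y ∈ ∅; common: ∅.
  x = 4: f ≡ 0 at y ∈ {0}; g ≡ 0 at y ∈ ∅; common: ∅.
  x = 5: f ≡ 0 at y ∈ {2}; g ≡ 0 at y ∈ {3}; common: ∅.
  x = 6: f ≡ 0 at y ∈ {4}; g ≡ 0 at y ∈ {3, 6}; common: ∅.
Collecting: common zeros = ∅, so the count is 0.
Comparison with the Bézout bound: 0 ≤ 2 = deg(f)·deg(g), as expected for curves with no common component (the affine F_7-count falls short of the bound because intersections may lie at infinity, over extension fields, or carry multiplicity).


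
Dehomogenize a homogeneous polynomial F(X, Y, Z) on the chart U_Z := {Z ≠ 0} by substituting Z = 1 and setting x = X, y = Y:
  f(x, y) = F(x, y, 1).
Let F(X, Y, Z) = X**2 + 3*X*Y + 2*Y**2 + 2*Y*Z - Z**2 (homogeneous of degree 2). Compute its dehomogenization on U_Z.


f(x, y) = x**2 + 3*x*y + 2*y**2 + 2*y - 1

On U_Z we set Z = 1. Each monomial c·X^i·Y^j·Z^k in F becomes c·x^i·y^j·1^k = c·x^i·y^j.
Substituting Z = 1: F(X, Y, 1) = x**2 + 3*x*y + 2*y**2 + 2*y - 1.
Note: deg(f) ≤ deg(F) = 2; strict inequality happens when F is divisible by Z (lost terms).


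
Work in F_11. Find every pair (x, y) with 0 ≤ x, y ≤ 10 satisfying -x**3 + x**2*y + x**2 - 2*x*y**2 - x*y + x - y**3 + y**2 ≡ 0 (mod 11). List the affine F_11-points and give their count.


Affine F_11-points: {(0, 0), (0, 1), (1, 2), (3, 7), (4, 0), (4, 6), (4, 9), (5, 2), (5, 3), (5, 8), (7, 10), (8, 0), (8, 2), (8, 5)}; count = 14.

For each of the 121 pairs (x, y) ∈ F_11², evaluate f(x, y) mod 11. Record the zeros.
  x = 0: [0↦0, 1↦0, 2↦7, 3↦4, 4↦7, 5↦10, 6↦7, 7↦3, 8↦3, 9↦1, 10↦2]  zeros at y ∈ {0, 1}
  x = 1: [0↦1, 1↦10, 2↦0, 3↦9, 4↦9, 5↦5, 6↦2, 7↦5, 8↦8, 9↦5, 10↦1]  zeros at y ∈ {2}
  x = 2: [0↦9, 1↦7, 2↦4, 3↦5, 4↦4, 5↦6, 6↦5, 7↦6, 8↦3, 9↦1, 10↦5]  zeros at y ∈ ∅
  x = 3: [0↦7, 1↦7, 2↦2, 3↦8, 4↦8, 5↦7, 6↦10, 7↦0, 8↦4, 9↦5, 10↦8]  zeros at y ∈ {7}
  x = 4: [0↦0, 1↦4, 2↦10, 3↦1, 4↦4, 5↦2, 6↦0, 7↦3, 8↦5, 9↦0, 10↦4]  zeros at y ∈ {0, 6, 9}
  x = 5: [0↦4, 1↦3, 2↦0, 3↦0, 4↦8, 5↦7, 6↦2, 7↦9, 8↦0, 9↦2, 10↦9]  zeros at y ∈ {2, 3, 8}
  x = 6: [0↦2, 1↦9, 2↦10, 3↦10, 4↦3, 5↦5, 6↦10, 7↦1, 8↦5, 9↦5, 10↦6]  zeros at y ∈ ∅
  x = 7: [0↦10, 1↦5, 2↦1, 3↦3, 4↦5, 5↦1, 6↦7, 7↦6, 8↦3, 9↦3, 10↦0]  zeros at y ∈ {10}
  x = 8: [0↦0, 1↦7, 2↦0, 3↦6, 4↦8, 5↦0, 6↦9, 7↦7, 8↦10, 9↦1, 10↦7]  zeros at y ∈ {0, 2, 5}
  x = 9: [0↦10, 1↦9, 2↦1, 3↦2, 4↦6, 5↦7, 6↦10, 7↦9, 8↦9, 9↦4, 10↦10]  zeros at y ∈ ∅
  x = 10: [0↦1, 1↦5, 2↦9, 3↦7, 4↦4, 5↦5, 6↦4, 7↦6, 8↦5, 9↦6, 10↦3]  zeros at y ∈ ∅
Collecting zeros: affine points = {(0, 0), (0, 1), (1, 2), (3, 7), (4, 0), (4, 6), (4, 9), (5, 2), (5, 3), (5, 8), (7, 10), (8, 0), (8, 2), (8, 5)}.
Total count |C(F_11)_aff| = 14.


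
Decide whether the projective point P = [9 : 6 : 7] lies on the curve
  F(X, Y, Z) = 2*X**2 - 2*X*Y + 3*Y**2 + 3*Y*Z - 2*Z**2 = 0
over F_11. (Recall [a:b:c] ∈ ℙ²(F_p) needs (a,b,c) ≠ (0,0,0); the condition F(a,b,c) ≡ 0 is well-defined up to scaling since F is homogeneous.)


F(9,6,7) ≡ 3 (mod 11); P is NOT on the curve.

Evaluate F(9, 6, 7) term-by-term (mod 11).
  2*X**2 ↦ 2·81·1·1 = 162
  -2*X*Y ↦ -2·9·6·1 = -108
  3*Y**2 ↦ 3·1·36·1 = 108
  3*Y*Z ↦ 3·1·6·7 = 126
  -2*Z**2 ↦ -2·1·1·49 = -98
Sum: F(9, 6, 7) = (162) + (-108) + (108) + (126) + (-98) = 190.
Reducing mod 11: 190 ≡ 3 (mod 11).
Since F(a, b, c) ≡ 3 ≠ 0 (mod 11), P does NOT lie on the curve.


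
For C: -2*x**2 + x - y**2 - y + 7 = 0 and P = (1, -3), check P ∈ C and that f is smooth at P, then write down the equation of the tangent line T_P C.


Tangent line at P: -3*x + 5*y + 18 = 0.

Step 1: f(1, -3) = 0, so P lies on C.
Step 2: partial derivatives
  f_x(x, y) = 1 - 4*x, f_y(x, y) = -2*y - 1.
  f_x(P) = -3, f_y(P) = 5 (gradient nonzero, so P is smooth).
Step 3: tangent line at P: -3·(x − 1) + 5·(y − -3) = 0.
Expanding: -3*x + 5*y + 18 = 0.


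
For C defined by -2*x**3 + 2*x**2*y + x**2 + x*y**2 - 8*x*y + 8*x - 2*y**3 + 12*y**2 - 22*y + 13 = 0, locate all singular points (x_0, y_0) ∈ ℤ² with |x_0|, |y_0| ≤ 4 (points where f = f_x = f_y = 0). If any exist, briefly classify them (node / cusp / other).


Singular points: {(1, 2)}; classification: node.

Compute partial derivatives:
  f_x = -6*x**2 + 4*x*y + 2*x + y**2 - 8*y + 8.
  f_y = 2*x**2 + 2*x*y - 8*x - 6*y**2 + 24*y - 22.
Scan x_0 ∈ {−4, ..., 4}. For each x_0, f_y(x_0, y) is a polynomial in y; find its integer roots y ∈ {−4, ..., 4}, then test f_x and f at those candidates.
  x = -4: f_y(-4, y) = -6*y**2 + 16*y + 42; no integer root y with |y| ≤ 4.
  x = -3: f_y(-3, y) = -6*y**2 + 18*y + 20; no integer root y with |y| ≤ 4.
  x = -2: f_y(-2, y) = -6*y**2 + 20*y + 2; no integer root y with |y| ≤ 4.
  x = -1: f_y(-1, y) = -6*y**2 + 22*y - 12; vanishes at y ∈ {3}. (-1, 3): f_x = -27 ≠ 0.
  x = 0: f_y(0, y) = -6*y**2 + 24*y - 22; no integer root y with |y| ≤ 4.
  x = 1: f_y(1, y) = -6*y**2 + 26*y - 28; vanishes at y ∈ {2}. (1, 2): f_x = 0, f = 0 — SINGULAR.
  x = 2: f_y(2, y) = -6*y**2 + 28*y - 30; vanishes at y ∈ {3}. (2, 3): f_x = -3 ≠ 0.
  x = 3: f_y(3, y) = -6*y**2 + 30*y - 28; no integer root y with |y| ≤ 4.
  x = 4: f_y(4, y) = -6*y**2 + 32*y - 22; no integer root y with |y| ≤ 4.
Only singular point on the grid: (1, 2).
Classify: substitute x = 1 + u, y = 2 + v and expand: f = -2*u**3 + 2*u**2*v - u**2 + u*v**2 - 2*v**3 + v**2.
No constant or linear terms (consistent with a singular point). Quadratic part: -u**2 + v**2. Cubic part: -2*u**3 + 2*u**2*v + u*v**2 - 2*v**3.
The quadratic part v**2 - u**2 = (v − u)(v + u) splits into two distinct linear factors, so there are two distinct tangent lines y − 2 = ±(x − 1) — this is a node (ordinary double point).
Classification: node.


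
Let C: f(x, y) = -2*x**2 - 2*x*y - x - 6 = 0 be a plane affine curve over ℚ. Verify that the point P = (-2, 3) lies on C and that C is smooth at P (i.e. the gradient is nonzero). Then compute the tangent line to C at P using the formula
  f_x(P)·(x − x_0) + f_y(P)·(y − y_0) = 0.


Tangent line at P: x + 4*y - 10 = 0.

Step 1: f(-2, 3) = 0, so P lies on C.
Step 2: partial derivatives
  f_x(x, y) = -4*x - 2*y - 1, f_y(x, y) = -2*x.
  f_x(P) = 1, f_y(P) = 4 (gradient nonzero, so P is smooth).
Step 3: tangent line at P: 1·(x − -2) + 4·(y − 3) = 0.
Expanding: x + 4*y - 10 = 0.


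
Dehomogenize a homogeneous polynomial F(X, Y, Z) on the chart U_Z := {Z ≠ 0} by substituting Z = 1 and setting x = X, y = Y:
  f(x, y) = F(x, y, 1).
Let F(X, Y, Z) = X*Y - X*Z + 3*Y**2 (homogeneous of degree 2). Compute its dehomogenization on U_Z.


f(x, y) = x*y - x + 3*y**2

On U_Z we set Z = 1. Each monomial c·X^i·Y^j·Z^k in F becomes c·x^i·y^j·1^k = c·x^i·y^j.
Substituting Z = 1: F(X, Y, 1) = x*y - x + 3*y**2.
Note: deg(f) ≤ deg(F) = 2; strict inequality happens when F is divisible by Z (lost terms).


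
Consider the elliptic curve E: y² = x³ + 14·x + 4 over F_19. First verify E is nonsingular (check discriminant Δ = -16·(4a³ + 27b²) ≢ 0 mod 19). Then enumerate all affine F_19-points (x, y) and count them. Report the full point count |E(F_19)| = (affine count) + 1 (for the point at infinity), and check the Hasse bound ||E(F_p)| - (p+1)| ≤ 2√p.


Affine points = {(0, 2), (0, 17), (1, 0), (3, 4), (3, 15), (5, 3), (5, 16), (6, 0), (8, 1), (8, 18), (9, 2), (9, 17), (10, 2), (10, 17), (11, 8), (11, 11), (12, 0), (15, 6), (15, 13), (16, 7), (16, 12), (17, 5), (17, 14)}; affine count = 23; |E(F_19)| = 24.

Discriminant check: Δ ∝ 4a³ + 27b² = 4·14³ + 27·4² = 4·2744 + 27·16 ≡ 8 (mod 19). Nonzero ⇒ E is nonsingular.
For each x ∈ F_19, compute rhs = x³ + 14·x + 4 mod 19, then count y ∈ F_19 with y² ≡ rhs.
  x = 0: rhs = 4, matching y values: 2, 17 (2 points).
  x = 1: rhs = 0, matching y values: 0 (1 points).
  x = 2: rhs = 2, matching y values: none (0 points).
  x = 3: rhs = 16, matching y values: 4, 15 (2 points).
  x = 4: rhs = 10, matching y values: none (0 points).
  x = 5: rhs = 9, matching y values: 3, 16 (2 points).
  x = 6: rhs = 0, matching y values: 0 (1 points).
  x = 7: rhs = 8, matching y values: none (0 points).
  x = 8: rhs = 1, matching y values: 1, 18 (2 points).
  x = 9: rhs = 4, matching y values: 2, 17 (2 points).
  x = 10: rhs = 4, matching y values: 2, 17 (2 points).
  x = 11: rhs = 7, matching y values: 8, 11 (2 points).
  x = 12: rhs = 0, matching y values: 0 (1 points).
  x = 13: rhs = 8, matching y values: none (0 points).
  x = 14: rhs = 18, matching y values: none (0 points).
  x = 15: rhs = 17, matching y values: 6, 13 (2 points).
  x = 16: rhs = 11, matching y values: 7, 12 (2 points).
  x = 17: rhs = 6, matching y values: 5, 14 (2 points).
  x = 18: rhs = 8, matching y values: none (0 points).
Total affine count: 23.
Full point count |E(F_19)| = 23 + 1 = 24.
Hasse bound: |24 − (19+1)| = |4| = 4 ≤ 2√19 ≈ 8.7178 ✓.


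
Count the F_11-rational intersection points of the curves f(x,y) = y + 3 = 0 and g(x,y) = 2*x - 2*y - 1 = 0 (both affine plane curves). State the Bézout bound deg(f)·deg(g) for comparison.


Common zeros: {(3, 8)}; count = 1; Bézout bound = 1.

deg(f) = 1, deg(g) = 1, so Bézout bound = 1.
Scan x ∈ F_11. For each x, list the y ∈ F_11 with f(x, y) ≡ 0 and those with g(x, y) ≡ 0 (mod 11); the common zeros in that column are the intersection.
  x = 0: f ≡ 0 at y ∈ {8}; g ≡ 0 at y ∈ {5}; common: ∅.
  x = 1: f ≡ 0 at y ∈ {8}; g ≡ 0 at y ∈ {6}; common: ∅.
  x = 2: f ≡ 0 at y ∈ {8}; g ≡ 0 at y ∈ {7}; common: ∅.
  x = 3: f ≡ 0 at y ∈ {8}; g ≡ 0 at y ∈ {8}; common: {8}.
  x = 4: f ≡ 0 at y ∈ {8}; g ≡ 0 at y ∈ {9}; common: ∅.
  x = 5: f ≡ 0 at y ∈ {8}; g ≡ 0 at y ∈ {10}; common: ∅.
  x = 6: f ≡ 0 at y ∈ {8}; g ≡ 0 at y ∈ {0}; common: ∅.
  x = 7: f ≡ 0 at y ∈ {8}; g ≡ 0 at y ∈ {1}; common: ∅.
  x = 8: f ≡ 0 at y ∈ {8}; g ≡ 0 at y ∈ {2}; common: ∅.
  x = 9: f ≡ 0 at y ∈ {8}; g ≡ 0 at y ∈ {3}; common: ∅.
  x = 10: f ≡ 0 at y ∈ {8}; g ≡ 0 at y ∈ {4}; common: ∅.
Collecting: common zeros = {(3, 8)}, so the count is 1.
Comparison with the Bézout bound: 1 ≤ 1 = deg(f)·deg(g), as expected for curves with no common component (the bound is attained).


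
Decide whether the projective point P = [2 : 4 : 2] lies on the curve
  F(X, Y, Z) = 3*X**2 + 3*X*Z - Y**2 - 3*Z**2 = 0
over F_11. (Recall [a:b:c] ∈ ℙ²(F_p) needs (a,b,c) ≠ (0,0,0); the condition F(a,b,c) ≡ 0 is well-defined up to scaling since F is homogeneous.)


F(2,4,2) ≡ 7 (mod 11); P is NOT on the curve.

Evaluate F(2, 4, 2) term-by-term (mod 11).
  3*X**2 ↦ 3·4·1·1 = 12
  3*X*Z ↦ 3·2·1·2 = 12
  -Y**2 ↦ -1·1·16·1 = -16
  -3*Z**2 ↦ -3·1·1·4 = -12
Sum: F(2, 4, 2) = (12) + (12) + (-16) + (-12) = -4.
Reducing mod 11: -4 ≡ 7 (mod 11).
Since F(a, b, c) ≡ 7 ≠ 0 (mod 11), P does NOT lie on the curve.


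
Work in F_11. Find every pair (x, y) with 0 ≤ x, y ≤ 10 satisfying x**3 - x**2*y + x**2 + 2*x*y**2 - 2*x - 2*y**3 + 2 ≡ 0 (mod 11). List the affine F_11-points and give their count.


Affine F_11-points: {(0, 1), (1, 8), (3, 2), (4, 3), (4, 9), (6, 0), (7, 9), (8, 9), (10, 2), (10, 6)}; count = 10.

For each of the 121 pairs (x, y) ∈ F_11², evaluate f(x, y) mod 11. Record the zeros.
  x = 0: [0↦2, 1↦0, 2↦8, 3↦3, 4↦6, 5↦5, 6↦10, 7↦9, 8↦1, 9↦7, 10↦4]  zeros at y ∈ {1}
  x = 1: [0↦2, 1↦1, 2↦3, 3↦7, 4↦1, 5↦6, 6↦10, 7↦1, 8↦0, 9↦6, 10↦7]  zeros at y ∈ {8}
  x = 2: [0↦10, 1↦8, 2↦2, 3↦2, 4↦7, 5↦5, 6↦6, 7↦9, 8↦2, 9↦6, 10↦9]  zeros at y ∈ ∅
  x = 3: [0↦10, 1↦5, 2↦0, 3↦5, 4↦8, 5↦8, 6↦4, 7↦6, 8↦2, 9↦2, 10↦5]  zeros at y ∈ {2}
  x = 4: [0↦8, 1↦9, 2↦3, 3↦0, 4↦10, 5↦10, 6↦10, 7↦9, 8↦6, 9↦0, 10↦1]  zeros at y ∈ {3, 9}
  x = 5: [0↦10, 1↦4, 2↦6, 3↦4, 4↦8, 5↦6, 6↦8, 7↦2, 8↦9, 9↦6, 10↦3]  zeros at y ∈ ∅
  x = 6: [0↦0, 1↦7, 2↦4, 3↦1, 4↦8, 5↦2, 6↦4, 7↦2, 8↦6, 9↦4, 10↦6]  zeros at y ∈ {0}
  x = 7: [0↦6, 1↦2, 2↦3, 3↦8, 4↦5, 5↦4, 6↦4, 7↦4, 8↦3, 9↦0, 10↦5]  zeros at y ∈ {9}
  x = 8: [0↦1, 1↦6, 2↦9, 3↦9, 4↦5, 5↦7, 6↦3, 7↦3, 8↦6, 9↦0, 10↦6]  zeros at y ∈ {9}
  x = 9: [0↦2, 1↦3, 2↦6, 3↦10, 4↦3, 5↦6, 6↦7, 7↦5, 8↦10, 9↦10, 10↦4]  zeros at y ∈ ∅
  x = 10: [0↦4, 1↦10, 2↦0, 3↦6, 4↦5, 5↦7, 6↦0, 7↦5, 8↦10, 9↦3, 10↦5]  zeros at y ∈ {2, 6}
Collecting zeros: affine points = {(0, 1), (1, 8), (3, 2), (4, 3), (4, 9), (6, 0), (7, 9), (8, 9), (10, 2), (10, 6)}.
Total count |C(F_11)_aff| = 10.


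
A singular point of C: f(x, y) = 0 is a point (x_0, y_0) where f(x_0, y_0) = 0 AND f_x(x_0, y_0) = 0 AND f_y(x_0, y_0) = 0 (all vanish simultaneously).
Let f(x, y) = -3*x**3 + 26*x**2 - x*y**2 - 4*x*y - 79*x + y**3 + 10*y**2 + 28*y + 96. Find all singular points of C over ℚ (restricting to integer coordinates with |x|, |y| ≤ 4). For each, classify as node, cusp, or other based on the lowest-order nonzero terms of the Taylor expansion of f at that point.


Singular points: {(3, -2)}; classification: node.

Compute partial derivatives:
  f_x = -9*x**2 + 52*x - y**2 - 4*y - 79.
  f_y = -2*x*y - 4*x + 3*y**2 + 20*y + 28.
Scan x_0 ∈ {−4, ..., 4}. For each x_0, f_y(x_0, y) is a polynomial in y; find its integer roots y ∈ {−4, ..., 4}, then test f_x and f at those candidates.
  x = -4: f_y(-4, y) = 3*y**2 + 28*y + 44; vanishes at y ∈ {-2}. (-4, -2): f_x = -427 ≠ 0.
  x = -3: f_y(-3, y) = 3*y**2 + 26*y + 40; vanishes at y ∈ {-2}. (-3, -2): f_x = -312 ≠ 0.
  x = -2: f_y(-2, y) = 3*y**2 + 24*y + 36; vanishes at y ∈ {-2}. (-2, -2): f_x = -215 ≠ 0.
  x = -1: f_y(-1, y) = 3*y**2 + 22*y + 32; vanishes at y ∈ {-2}. (-1, -2): f_x = -136 ≠ 0.
  x = 0: f_y(0, y) = 3*y**2 + 20*y + 28; vanishes at y ∈ {-2}. (0, -2): f_x = -75 ≠ 0.
  x = 1: f_y(1, y) = 3*y**2 + 18*y + 24; vanishes at y ∈ {-4, -2}. (1, -4): f_x = -36 ≠ 0; (1, -2): f_x = -32 ≠ 0.
  x = 2: f_y(2, y) = 3*y**2 + 16*y + 20; vanishes at y ∈ {-2}. (2, -2): f_x = -7 ≠ 0.
  x = 3: f_y(3, y) = 3*y**2 + 14*y + 16; vanishes at y ∈ {-2}. (3, -2): f_x = 0, f = 0 — SINGULAR.
  x = 4: f_y(4, y) = 3*y**2 + 12*y + 12; vanishes at y ∈ {-2}. (4, -2): f_x = -11 ≠ 0.
Only singular point on the grid: (3, -2).
Classify: substitute x = 3 + u, y = -2 + v and expand: f = -3*u**3 - u**2 - u*v**2 + v**3 + v**2.
No constant or linear terms (consistent with a singular point). Quadratic part: -u**2 + v**2. Cubic part: -3*u**3 - u*v**2 + v**3.
The quadratic part v**2 - u**2 = (v − u)(v + u) splits into two distinct linear factors, so there are two distinct tangent lines y − -2 = ±(x − 3) — this is a node (ordinary double point).
Classification: node.


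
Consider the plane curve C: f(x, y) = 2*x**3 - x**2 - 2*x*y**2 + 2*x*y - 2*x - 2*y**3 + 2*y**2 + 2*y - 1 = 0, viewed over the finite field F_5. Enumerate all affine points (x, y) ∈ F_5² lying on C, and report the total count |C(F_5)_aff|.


Affine F_5-points: {(0, 2), (1, 1), (1, 2), (2, 2), (3, 1), (4, 1), (4, 3)}; count = 7.

For each of the 25 pairs (x, y) ∈ F_5², evaluate f(x, y) mod 5. Record the zeros.
  x = 0: [0↦4, 1↦1, 2↦0, 3↦4, 4↦1]  zeros at y ∈ {2}
  x = 1: [0↦3, 1↦0, 2↦0, 3↦1, 4↦1]  zeros at y ∈ {1, 2}
  x = 2: [0↦2, 1↦4, 2↦0, 3↦3, 4↦1]  zeros at y ∈ {2}
  x = 3: [0↦3, 1↦0, 2↦2, 3↦2, 4↦3]  zeros at y ∈ {1}
  x = 4: [0↦3, 1↦0, 2↦3, 3↦0, 4↦4]  zeros at y ∈ {1, 3}
Collecting zeros: affine points = {(0, 2), (1, 1), (1, 2), (2, 2), (3, 1), (4, 1), (4, 3)}.
Total count |C(F_5)_aff| = 7.


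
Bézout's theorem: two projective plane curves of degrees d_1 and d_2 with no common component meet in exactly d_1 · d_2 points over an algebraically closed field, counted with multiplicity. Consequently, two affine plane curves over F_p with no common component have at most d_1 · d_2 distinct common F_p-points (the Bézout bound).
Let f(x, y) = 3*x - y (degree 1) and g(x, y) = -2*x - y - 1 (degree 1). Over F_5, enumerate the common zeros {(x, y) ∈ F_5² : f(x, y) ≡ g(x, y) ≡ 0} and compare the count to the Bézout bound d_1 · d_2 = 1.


Common zeros: ∅; count = 0; Bézout bound = 1.

deg(f) = 1, deg(g) = 1, so Bézout bound = 1.
Scan x ∈ F_5. For each x, list the y ∈ F_5 with f(x, y) ≡ 0 and those with g(x, y) ≡ 0 (mod 5); the common zeros in that column are the intersection.
  x = 0: f ≡ 0 at y ∈ {0}; g ≡ 0 at y ∈ {4}; common: ∅.
  x = 1: f ≡ 0 at y ∈ {3}; g ≡ 0 at y ∈ {2}; common: ∅.
  x = 2: f ≡ 0 at y ∈ {1}; g ≡ 0 at y ∈ {0}; common: ∅.
  x = 3: f ≡ 0 at y ∈ {4}; g ≡ 0 at y ∈ {3}; common: ∅.
  x = 4: f ≡ 0 at y ∈ {2}; g ≡ 0 at y ∈ {1}; common: ∅.
Collecting: common zeros = ∅, so the count is 0.
Comparison with the Bézout bound: 0 ≤ 1 = deg(f)·deg(g), as expected for curves with no common component (the affine F_5-count falls short of the bound because intersections may lie at infinity, over extension fields, or carry multiplicity).


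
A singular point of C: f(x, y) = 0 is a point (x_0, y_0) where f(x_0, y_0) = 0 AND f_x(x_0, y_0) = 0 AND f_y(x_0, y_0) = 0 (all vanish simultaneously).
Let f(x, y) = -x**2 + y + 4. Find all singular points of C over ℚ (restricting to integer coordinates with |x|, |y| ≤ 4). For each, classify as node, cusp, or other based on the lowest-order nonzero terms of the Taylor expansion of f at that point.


No singular points in the scanned grid; C is smooth there.

Compute partial derivatives:
  f_x = -2*x.
  f_y = 1.
f_y = 1 is a nonzero constant, so f_y never vanishes: no point (x, y) can satisfy f = f_x = f_y = 0. In particular no (x, y) ∈ {−4, ..., 4}² is singular; the curve is smooth.


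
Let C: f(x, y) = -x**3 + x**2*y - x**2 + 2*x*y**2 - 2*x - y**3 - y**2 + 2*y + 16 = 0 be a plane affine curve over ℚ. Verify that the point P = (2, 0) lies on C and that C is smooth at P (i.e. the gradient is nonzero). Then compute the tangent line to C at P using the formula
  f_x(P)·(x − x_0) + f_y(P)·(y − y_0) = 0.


Tangent line at P: -18*x + 6*y + 36 = 0.

Step 1: f(2, 0) = 0, so P lies on C.
Step 2: partial derivatives
  f_x(x, y) = -3*x**2 + 2*x*y - 2*x + 2*y**2 - 2, f_y(x, y) = x**2 + 4*x*y - 3*y**2 - 2*y + 2.
  f_x(P) = -18, f_y(P) = 6 (gradient nonzero, so P is smooth).
Step 3: tangent line at P: -18·(x − 2) + 6·(y − 0) = 0.
Expanding: -18*x + 6*y + 36 = 0.


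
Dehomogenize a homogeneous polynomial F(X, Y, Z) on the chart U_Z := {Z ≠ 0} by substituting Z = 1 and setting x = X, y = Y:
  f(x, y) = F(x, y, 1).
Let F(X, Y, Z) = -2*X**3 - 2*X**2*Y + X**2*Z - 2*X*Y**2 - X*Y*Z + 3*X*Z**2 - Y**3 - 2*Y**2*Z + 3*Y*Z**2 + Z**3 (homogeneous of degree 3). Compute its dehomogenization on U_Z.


f(x, y) = -2*x**3 - 2*x**2*y + x**2 - 2*x*y**2 - x*y + 3*x - y**3 - 2*y**2 + 3*y + 1

On U_Z we set Z = 1. Each monomial c·X^i·Y^j·Z^k in F becomes c·x^i·y^j·1^k = c·x^i·y^j.
Substituting Z = 1: F(X, Y, 1) = -2*x**3 - 2*x**2*y + x**2 - 2*x*y**2 - x*y + 3*x - y**3 - 2*y**2 + 3*y + 1.
Note: deg(f) ≤ deg(F) = 3; strict inequality happens when F is divisible by Z (lost terms).


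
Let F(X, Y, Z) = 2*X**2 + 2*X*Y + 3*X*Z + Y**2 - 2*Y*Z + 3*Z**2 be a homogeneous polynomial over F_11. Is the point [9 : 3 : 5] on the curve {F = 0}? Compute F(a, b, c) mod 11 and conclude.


F(9,3,5) ≡ 9 (mod 11); P is NOT on the curve.

Evaluate F(9, 3, 5) term-by-term (mod 11).
  2*X**2 ↦ 2·81·1·1 = 162
  2*X*Y ↦ 2·9·3·1 = 54
  3*X*Z ↦ 3·9·1·5 = 135
  Y**2 ↦ 1·1·9·1 = 9
  -2*Y*Z ↦ -2·1·3·5 = -30
  3*Z**2 ↦ 3·1·1·25 = 75
Sum: F(9, 3, 5) = (162) + (54) + (135) + (9) + (-30) + (75) = 405.
Reducing mod 11: 405 ≡ 9 (mod 11).
Since F(a, b, c) ≡ 9 ≠ 0 (mod 11), P does NOT lie on the curve.


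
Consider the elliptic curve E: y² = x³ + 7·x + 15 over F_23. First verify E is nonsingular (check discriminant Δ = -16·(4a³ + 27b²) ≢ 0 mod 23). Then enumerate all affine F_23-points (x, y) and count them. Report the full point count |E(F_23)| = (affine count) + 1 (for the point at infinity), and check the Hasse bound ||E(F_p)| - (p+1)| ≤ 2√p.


Affine points = {(1, 0), (7, 4), (7, 19), (8, 10), (8, 13), (9, 5), (9, 18), (10, 2), (10, 21), (13, 7), (13, 16), (18, 4), (18, 19), (20, 6), (20, 17), (21, 4), (21, 19)}; affine count = 17; |E(F_23)| = 18.

Discriminant check: Δ ∝ 4a³ + 27b² = 4·7³ + 27·15² = 4·343 + 27·225 ≡ 18 (mod 23). Nonzero ⇒ E is nonsingular.
For each x ∈ F_23, compute rhs = x³ + 7·x + 15 mod 23, then count y ∈ F_23 with y² ≡ rhs.
  x = 0: rhs = 15, matching y values: none (0 points).
  x = 1: rhs = 0, matching y values: 0 (1 points).
  x = 2: rhs = 14, matching y values: none (0 points).
  x = 3: rhs = 17, matching y values: none (0 points).
  x = 4: rhs = 15, matching y values: none (0 points).
  x = 5: rhs = 14, matching y values: none (0 points).
  x = 6: rhs = 20, matching y values: none (0 points).
  x = 7: rhs = 16, matching y values: 4, 19 (2 points).
  x = 8: rhs = 8, matching y values: 10, 13 (2 points).
  x = 9: rhs = 2, matching y values: 5, 18 (2 points).
  x = 10: rhs = 4, matching y values: 2, 21 (2 points).
  x = 11: rhs = 20, matching y values: none (0 points).
  x = 12: rhs = 10, matching y values: none (0 points).
  x = 13: rhs = 3, matching y values: 7, 16 (2 points).
  x = 14: rhs = 5, matching y values: none (0 points).
  x = 15: rhs = 22, matching y values: none (0 points).
  x = 16: rhs = 14, matching y values: none (0 points).
  x = 17: rhs = 10, matching y values: none (0 points).
  x = 18: rhs = 16, matching y values: 4, 19 (2 points).
  x = 19: rhs = 15, matching y values: none (0 points).
  x = 20: rhs = 13, matching y values: 6, 17 (2 points).
  x = 21: rhs = 16, matching y values: 4, 19 (2 points).
  x = 22: rhs = 7, matching y values: none (0 points).
Total affine count: 17.
Full point count |E(F_23)| = 17 + 1 = 18.
Hasse bound: |18 − (23+1)| = |-6| = 6 ≤ 2√23 ≈ 9.5917 ✓.


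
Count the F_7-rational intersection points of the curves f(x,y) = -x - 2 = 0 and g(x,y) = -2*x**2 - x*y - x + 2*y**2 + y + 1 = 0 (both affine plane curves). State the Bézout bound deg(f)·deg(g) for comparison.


Common zeros: {(5, 1)}; count = 1; Bézout bound = 2.

deg(f) = 1, deg(g) = 2, so Bézout bound = 2.
Scan x ∈ F_7. For each x, list the y ∈ F_7 with f(x, y) ≡ 0 and those with g(x, y) ≡ 0 (mod 7); the common zeros in that column are the intersection.
  x = 0: f ≡ 0 at y ∈ ∅; g ≡ 0 at y ∈ {5}; common: ∅.
  x = 1: f ≡ 0 at y ∈ ∅; g ≡ 0 at y ∈ {1, 6}; common: ∅.
  x = 2: f ≡ 0 at y ∈ ∅; g ≡ 0 at y ∈ ∅; common: ∅.
  x = 3: f ≡ 0 at y ∈ ∅; g ≡ 0 at y ∈ ∅; common: ∅.
  x = 4: f ≡ 0 at y ∈ ∅; g ≡ 0 at y ∈ {0, 5}; common: ∅.
  x = 5: f ≡ 0 at y ∈ {0, 1, 2, 3, 4, 5, 6}; g ≡ 0 at y ∈ {1}; common: {1}.
  x = 6: f ≡ 0 at y ∈ ∅; g ≡ 0 at y ∈ {0, 6}; common: ∅.
Collecting: common zeros = {(5, 1)}, so the count is 1.
Comparison with the Bézout bound: 1 ≤ 2 = deg(f)·deg(g), as expected for curves with no common component (the affine F_7-count falls short of the bound because intersections may lie at infinity, over extension fields, or carry multiplicity).


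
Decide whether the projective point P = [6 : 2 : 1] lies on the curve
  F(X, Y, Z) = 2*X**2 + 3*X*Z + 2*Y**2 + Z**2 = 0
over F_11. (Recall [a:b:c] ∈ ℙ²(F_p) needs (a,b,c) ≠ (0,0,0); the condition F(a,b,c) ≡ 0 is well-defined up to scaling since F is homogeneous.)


F(6,2,1) ≡ 0 (mod 11); P is on the curve.

Evaluate F(6, 2, 1) term-by-term (mod 11).
  2*X**2 ↦ 2·36·1·1 = 72
  3*X*Z ↦ 3·6·1·1 = 18
  2*Y**2 ↦ 2·1·4·1 = 8
  Z**2 ↦ 1·1·1·1 = 1
Sum: F(6, 2, 1) = (72) + (18) + (8) + (1) = 99.
Reducing mod 11: 99 ≡ 0 (mod 11).
Since F(a, b, c) ≡ 0 (mod 11), P lies on the curve.


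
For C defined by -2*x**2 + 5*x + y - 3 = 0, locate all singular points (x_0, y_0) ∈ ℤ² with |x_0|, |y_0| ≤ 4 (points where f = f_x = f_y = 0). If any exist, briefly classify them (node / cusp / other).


No singular points in the scanned grid; C is smooth there.

Compute partial derivatives:
  f_x = 5 - 4*x.
  f_y = 1.
f_y = 1 is a nonzero constant, so f_y never vanishes: no point (x, y) can satisfy f = f_x = f_y = 0. In particular no (x, y) ∈ {−4, ..., 4}² is singular; the curve is smooth.


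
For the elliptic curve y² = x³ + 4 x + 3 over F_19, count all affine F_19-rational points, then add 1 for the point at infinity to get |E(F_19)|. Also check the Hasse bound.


Affine points = {(2, 0), (3, 2), (3, 17), (4, 8), (4, 11), (10, 6), (10, 13), (17, 5), (17, 14), (18, 6), (18, 13)}; affine count = 11; |E(F_19)| = 12.

Discriminant check: Δ ∝ 4a³ + 27b² = 4·4³ + 27·3² = 4·64 + 27·9 ≡ 5 (mod 19). Nonzero ⇒ E is nonsingular.
For each x ∈ F_19, compute rhs = x³ + 4·x + 3 mod 19, then count y ∈ F_19 with y² ≡ rhs.
  x = 0: rhs = 3, matching y values: none (0 points).
  x = 1: rhs = 8, matching y values: none (0 points).
  x = 2: rhs = 0, matching y values: 0 (1 points).
  x = 3: rhs = 4, matching y values: 2, 17 (2 points).
  x = 4: rhs = 7, matching y values: 8, 11 (2 points).
  x = 5: rhs = 15, matching y values: none (0 points).
  x = 6: rhs = 15, matching y values: none (0 points).
  x = 7: rhs = 13, matching y values: none (0 points).
  x = 8: rhs = 15, matching y values: none (0 points).
  x = 9: rhs = 8, matching y values: none (0 points).
  x = 10: rhs = 17, matching y values: 6, 13 (2 points).
  x = 11: rhs = 10, matching y values: none (0 points).
  x = 12: rhs = 12, matching y values: none (0 points).
  x = 13: rhs = 10, matching y values: none (0 points).
  x = 14: rhs = 10, matching y values: none (0 points).
  x = 15: rhs = 18, matching y values: none (0 points).
  x = 16: rhs = 2, matching y values: none (0 points).
  x = 17: rhs = 6, matching y values: 5, 14 (2 points).
  x = 18: rhs = 17, matching y values: 6, 13 (2 points).
Total affine count: 11.
Full point count |E(F_19)| = 11 + 1 = 12.
Hasse bound: |12 − (19+1)| = |-8| = 8 ≤ 2√19 ≈ 8.7178 ✓.


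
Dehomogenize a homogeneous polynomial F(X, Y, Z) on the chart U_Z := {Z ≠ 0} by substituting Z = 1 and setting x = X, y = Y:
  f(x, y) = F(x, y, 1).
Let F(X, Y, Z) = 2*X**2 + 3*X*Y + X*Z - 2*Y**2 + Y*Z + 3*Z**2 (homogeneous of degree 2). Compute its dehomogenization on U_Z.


f(x, y) = 2*x**2 + 3*x*y + x - 2*y**2 + y + 3

On U_Z we set Z = 1. Each monomial c·X^i·Y^j·Z^k in F becomes c·x^i·y^j·1^k = c·x^i·y^j.
Substituting Z = 1: F(X, Y, 1) = 2*x**2 + 3*x*y + x - 2*y**2 + y + 3.
Note: deg(f) ≤ deg(F) = 2; strict inequality happens when F is divisible by Z (lost terms).


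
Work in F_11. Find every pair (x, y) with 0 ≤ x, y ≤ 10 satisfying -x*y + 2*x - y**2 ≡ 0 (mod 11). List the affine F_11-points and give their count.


Affine F_11-points: {(0, 0), (1, 1), (1, 9), (2, 3), (2, 6), (3, 4), (4, 8), (4, 10), (10, 5), (10, 7)}; count = 10.

For each of the 121 pairs (x, y) ∈ F_11², evaluate f(x, y) mod 11. Record the zeros.
  x = 0: [0↦0, 1↦10, 2↦7, 3↦2, 4↦6, 5↦8, 6↦8, 7↦6, 8↦2, 9↦7, 10↦10]  zeros at y ∈ {0}
  x = 1: [0↦2, 1↦0, 2↦7, 3↦1, 4↦4, 5↦5, 6↦4, 7↦1, 8↦7, 9↦0, 10↦2]  zeros at y ∈ {1, 9}
  x = 2: [0↦4, 1↦1, 2↦7, 3↦0, 4↦2, 5↦2, 6↦0, 7↦7, 8↦1, 9↦4, 10↦5]  zeros at y ∈ {3, 6}
  x = 3: [0↦6, 1↦2, 2↦7, 3↦10, 4↦0, 5↦10, 6↦7, 7↦2, 8↦6, 9↦8, 10↦8]  zeros at y ∈ {4}
  x = 4: [0↦8, 1↦3, 2↦7, 3↦9, 4↦9, 5↦7, 6↦3, 7↦8, 8↦0, 9↦1, 10↦0]  zeros at y ∈ {8, 10}
  x = 5: [0↦10, 1↦4, 2↦7, 3↦8, 4↦7, 5↦4, 6↦10, 7↦3, 8↦5, 9↦5, 10↦3]  zeros at y ∈ ∅
  x = 6: [0↦1, 1↦5, 2↦7, 3↦7, 4↦5, 5↦1, 6↦6, 7↦9, 8↦10, 9↦9, 10↦6]  zeros at y ∈ ∅
  x = 7: [0↦3, 1↦6, 2↦7, 3↦6, 4↦3, 5↦9, 6↦2, 7↦4, 8↦4, 9↦2, 10↦9]  zeros at y ∈ ∅
  x = 8: [0↦5, 1↦7, 2↦7, 3↦5, 4↦1, 5↦6, 6↦9, 7↦10, 8↦9, 9↦6, 10↦1]  zeros at y ∈ ∅
  x = 9: [0↦7, 1↦8, 2↦7, 3↦4, 4↦10, 5↦3, 6↦5, 7↦5, 8↦3, 9↦10, 10↦4]  zeros at y ∈ ∅
  x = 10: [0↦9, 1↦9, 2↦7, 3↦3, 4↦8, 5↦0, 6↦1, 7↦0, 8↦8, 9↦3, 10↦7]  zeros at y ∈ {5, 7}
Collecting zeros: affine points = {(0, 0), (1, 1), (1, 9), (2, 3), (2, 6), (3, 4), (4, 8), (4, 10), (10, 5), (10, 7)}.
Total count |C(F_11)_aff| = 10.
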